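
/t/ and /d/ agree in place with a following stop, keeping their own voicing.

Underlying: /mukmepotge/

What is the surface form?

[mukmepokge]

/t/ before /g/ (velar) → [k]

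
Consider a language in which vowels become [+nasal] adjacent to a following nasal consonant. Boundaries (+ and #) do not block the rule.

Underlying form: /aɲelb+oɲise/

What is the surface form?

[ãɲelb+õɲise]

/a/ before nasal /ɲ/ → [ã]
/o/ before nasal /ɲ/ → [õ]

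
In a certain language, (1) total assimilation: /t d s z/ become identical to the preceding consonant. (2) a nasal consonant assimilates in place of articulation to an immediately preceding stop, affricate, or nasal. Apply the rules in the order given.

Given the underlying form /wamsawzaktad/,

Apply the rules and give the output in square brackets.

Rule 1: /s/ after /m/ → [m] (total assimilation)
Rule 1: /z/ after /w/ → [w] (total assimilation)
Rule 1: /t/ after /k/ → [k] (total assimilation)
After rule 1: wammawwakkad
Rule 2: no segment meets the rule's conditions; no change.

[wammawwakkad]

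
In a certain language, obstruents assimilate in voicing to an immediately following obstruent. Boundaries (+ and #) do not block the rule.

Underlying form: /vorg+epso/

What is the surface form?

[vorg+epso]

no segment meets the rule's conditions; no change.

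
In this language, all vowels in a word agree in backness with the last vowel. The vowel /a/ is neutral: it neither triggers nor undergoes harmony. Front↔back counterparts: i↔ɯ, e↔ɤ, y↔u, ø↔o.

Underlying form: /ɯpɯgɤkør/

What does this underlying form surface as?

[ipigekør]

/ɯ/ harmonizes with /ø/ ([-back]) → [i]
/ɯ/ harmonizes with /ø/ ([-back]) → [i]
/ɤ/ harmonizes with /ø/ ([-back]) → [e]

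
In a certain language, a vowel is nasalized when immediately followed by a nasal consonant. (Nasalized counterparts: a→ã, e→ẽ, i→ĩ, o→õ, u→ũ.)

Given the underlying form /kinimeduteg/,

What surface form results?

/i/ before nasal /n/ → [ĩ]
/i/ before nasal /m/ → [ĩ]

[kĩnĩmeduteg]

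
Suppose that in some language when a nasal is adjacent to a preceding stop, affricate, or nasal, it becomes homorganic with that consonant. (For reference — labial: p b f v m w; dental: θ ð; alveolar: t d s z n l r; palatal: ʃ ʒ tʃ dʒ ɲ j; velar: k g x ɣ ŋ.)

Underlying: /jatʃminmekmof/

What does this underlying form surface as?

/m/ after /tʃ/ (palatal) → [ɲ]
/m/ after /n/ (alveolar) → [n]
/m/ after /k/ (velar) → [ŋ]

[jatʃɲinnekŋof]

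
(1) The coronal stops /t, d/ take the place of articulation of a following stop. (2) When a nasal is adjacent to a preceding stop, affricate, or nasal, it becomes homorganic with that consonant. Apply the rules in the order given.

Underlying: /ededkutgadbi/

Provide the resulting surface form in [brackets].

Rule 1: /d/ before /k/ (velar) → [g]
Rule 1: /t/ before /g/ (velar) → [k]
Rule 1: /d/ before /b/ (labial) → [b]
After rule 1: edegkukgabbi
Rule 2: no segment meets the rule's conditions; no change.

[edegkukgabbi]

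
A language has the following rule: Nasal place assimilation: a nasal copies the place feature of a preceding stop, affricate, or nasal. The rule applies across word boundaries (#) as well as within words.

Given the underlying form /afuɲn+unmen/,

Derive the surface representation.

/n/ after /ɲ/ (palatal) → [ɲ]
/m/ after /n/ (alveolar) → [n]

[afuɲɲ+unnen]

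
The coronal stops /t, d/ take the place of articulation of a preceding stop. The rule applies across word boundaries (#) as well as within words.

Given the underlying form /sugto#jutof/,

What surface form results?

[sugko#jutof]

/t/ after /g/ (velar) → [k]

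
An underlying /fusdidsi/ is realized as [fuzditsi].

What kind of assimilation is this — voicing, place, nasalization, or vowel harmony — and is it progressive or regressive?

voicing assimilation, regressive

/s/→[z] /d/→[t].
Each target copies a feature from the following segment, so the direction is regressive.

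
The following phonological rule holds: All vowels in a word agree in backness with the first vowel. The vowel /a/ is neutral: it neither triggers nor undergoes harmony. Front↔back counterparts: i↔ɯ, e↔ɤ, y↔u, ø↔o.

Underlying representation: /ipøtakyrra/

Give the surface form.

no segment meets the rule's conditions; no change.

[ipøtakyrra]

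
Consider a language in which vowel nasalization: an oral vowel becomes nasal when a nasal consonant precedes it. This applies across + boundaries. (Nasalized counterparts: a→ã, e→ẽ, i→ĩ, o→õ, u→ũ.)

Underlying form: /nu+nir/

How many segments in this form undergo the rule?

/u/ after nasal /n/ → [ũ]
/i/ after nasal /n/ → [ĩ]
2 segments change.

2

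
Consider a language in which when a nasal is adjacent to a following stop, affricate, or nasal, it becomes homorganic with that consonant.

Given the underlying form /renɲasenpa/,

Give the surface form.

[reɲɲasempa]

/n/ before /ɲ/ (palatal) → [ɲ]
/n/ before /p/ (labial) → [m]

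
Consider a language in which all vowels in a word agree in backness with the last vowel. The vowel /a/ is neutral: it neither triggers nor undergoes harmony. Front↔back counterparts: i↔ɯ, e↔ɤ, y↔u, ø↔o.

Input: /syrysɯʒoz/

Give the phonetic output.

/y/ harmonizes with /o/ ([+back]) → [u]
/y/ harmonizes with /o/ ([+back]) → [u]

[surusɯʒoz]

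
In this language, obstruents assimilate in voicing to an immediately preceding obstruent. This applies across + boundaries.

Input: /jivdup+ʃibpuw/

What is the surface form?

[jivdup+ʃibbuw]

/p/ after /b/ (voiced) → [b]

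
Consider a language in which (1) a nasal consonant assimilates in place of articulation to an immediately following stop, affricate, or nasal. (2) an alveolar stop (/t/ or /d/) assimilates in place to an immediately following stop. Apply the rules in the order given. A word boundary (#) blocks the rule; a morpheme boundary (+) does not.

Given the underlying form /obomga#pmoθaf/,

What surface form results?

Rule 1: /m/ before /g/ (velar) → [ŋ]
After rule 1: oboŋga#pmoθaf
Rule 2: no segment meets the rule's conditions; no change.

[oboŋga#pmoθaf]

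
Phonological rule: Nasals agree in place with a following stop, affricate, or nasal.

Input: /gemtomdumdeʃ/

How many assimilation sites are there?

/m/ before /t/ (alveolar) → [n]
/m/ before /d/ (alveolar) → [n]
/m/ before /d/ (alveolar) → [n]
3 segments change.

3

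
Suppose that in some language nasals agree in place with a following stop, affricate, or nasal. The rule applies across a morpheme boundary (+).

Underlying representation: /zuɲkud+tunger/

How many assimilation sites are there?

2

/ɲ/ before /k/ (velar) → [ŋ]
/n/ before /g/ (velar) → [ŋ]
2 segments change.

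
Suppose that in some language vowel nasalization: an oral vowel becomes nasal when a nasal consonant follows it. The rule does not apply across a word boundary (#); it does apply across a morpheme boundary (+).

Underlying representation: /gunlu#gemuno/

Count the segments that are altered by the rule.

3

/u/ before nasal /n/ → [ũ]
/e/ before nasal /m/ → [ẽ]
/u/ before nasal /n/ → [ũ]
3 segments change.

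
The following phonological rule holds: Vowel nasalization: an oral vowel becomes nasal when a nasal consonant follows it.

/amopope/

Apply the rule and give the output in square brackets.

/a/ before nasal /m/ → [ã]

[ãmopope]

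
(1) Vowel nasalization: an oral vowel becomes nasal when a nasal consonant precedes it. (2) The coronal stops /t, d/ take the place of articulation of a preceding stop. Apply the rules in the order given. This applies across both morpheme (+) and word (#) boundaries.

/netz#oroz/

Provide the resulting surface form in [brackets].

[nẽtz#oroz]

Rule 1: /e/ after nasal /n/ → [ẽ]
After rule 1: nẽtz#oroz
Rule 2: no segment meets the rule's conditions; no change.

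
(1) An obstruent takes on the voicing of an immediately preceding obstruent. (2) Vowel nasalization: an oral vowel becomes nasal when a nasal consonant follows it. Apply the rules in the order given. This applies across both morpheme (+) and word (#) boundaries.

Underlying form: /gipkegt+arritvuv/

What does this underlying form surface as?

[gipkegd+arritfuv]

Rule 1: /t/ after /g/ (voiced) → [d]
Rule 1: /v/ after /t/ (voiceless) → [f]
After rule 1: gipkegd+arritfuv
Rule 2: no segment meets the rule's conditions; no change.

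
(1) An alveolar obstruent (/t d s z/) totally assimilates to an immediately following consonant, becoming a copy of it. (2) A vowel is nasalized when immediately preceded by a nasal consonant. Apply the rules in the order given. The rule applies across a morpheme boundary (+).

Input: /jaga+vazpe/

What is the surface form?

[jaga+vappe]

Rule 1: /z/ before /p/ → [p] (total assimilation)
After rule 1: jaga+vappe
Rule 2: no segment meets the rule's conditions; no change.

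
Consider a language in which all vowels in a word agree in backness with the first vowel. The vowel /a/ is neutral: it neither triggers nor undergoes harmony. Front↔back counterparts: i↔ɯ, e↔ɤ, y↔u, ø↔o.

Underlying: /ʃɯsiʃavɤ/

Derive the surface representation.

[ʃɯsɯʃavɤ]

/i/ harmonizes with /ɯ/ ([+back]) → [ɯ]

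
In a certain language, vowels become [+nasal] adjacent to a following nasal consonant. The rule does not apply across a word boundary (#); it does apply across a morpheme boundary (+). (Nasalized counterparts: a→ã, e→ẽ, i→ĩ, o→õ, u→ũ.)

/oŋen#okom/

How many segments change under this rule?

/o/ before nasal /ŋ/ → [õ]
/e/ before nasal /n/ → [ẽ]
/o/ before nasal /m/ → [õ]
3 segments change.

3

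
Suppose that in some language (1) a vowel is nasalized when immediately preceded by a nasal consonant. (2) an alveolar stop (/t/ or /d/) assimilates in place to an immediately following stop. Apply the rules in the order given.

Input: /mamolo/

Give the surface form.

Rule 1: /a/ after nasal /m/ → [ã]
Rule 1: /o/ after nasal /m/ → [õ]
After rule 1: mãmõlo
Rule 2: no segment meets the rule's conditions; no change.

[mãmõlo]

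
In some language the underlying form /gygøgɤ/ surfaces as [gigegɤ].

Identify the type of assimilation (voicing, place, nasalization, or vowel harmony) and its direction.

vowel harmony, regressive

/y/→[i] /ø/→[e].
Vowels agree with the last vowel, so the harmony is regressive.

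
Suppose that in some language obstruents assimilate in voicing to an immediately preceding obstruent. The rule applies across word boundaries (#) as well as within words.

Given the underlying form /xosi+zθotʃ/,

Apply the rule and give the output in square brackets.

[xosi+zðotʃ]

/θ/ after /z/ (voiced) → [ð]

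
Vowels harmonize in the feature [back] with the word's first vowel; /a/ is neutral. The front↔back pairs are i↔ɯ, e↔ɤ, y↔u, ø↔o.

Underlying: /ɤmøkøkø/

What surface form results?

[ɤmokoko]

/ø/ harmonizes with /ɤ/ ([+back]) → [o]
/ø/ harmonizes with /ɤ/ ([+back]) → [o]
/ø/ harmonizes with /ɤ/ ([+back]) → [o]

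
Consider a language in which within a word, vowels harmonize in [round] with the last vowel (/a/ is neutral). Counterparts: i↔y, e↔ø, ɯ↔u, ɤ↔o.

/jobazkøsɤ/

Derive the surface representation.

[jɤbazkesɤ]

/o/ harmonizes with /ɤ/ ([-round]) → [ɤ]
/ø/ harmonizes with /ɤ/ ([-round]) → [e]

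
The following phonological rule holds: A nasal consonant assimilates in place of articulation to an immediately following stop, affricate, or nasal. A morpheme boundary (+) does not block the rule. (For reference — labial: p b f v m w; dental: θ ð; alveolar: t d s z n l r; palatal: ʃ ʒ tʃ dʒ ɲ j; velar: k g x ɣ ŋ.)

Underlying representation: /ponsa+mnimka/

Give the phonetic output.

/m/ before /n/ (alveolar) → [n]
/m/ before /k/ (velar) → [ŋ]

[ponsa+nniŋka]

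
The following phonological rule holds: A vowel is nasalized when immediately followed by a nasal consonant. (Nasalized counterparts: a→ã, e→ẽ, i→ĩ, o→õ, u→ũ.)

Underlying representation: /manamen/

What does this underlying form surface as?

/a/ before nasal /n/ → [ã]
/a/ before nasal /m/ → [ã]
/e/ before nasal /n/ → [ẽ]

[mãnãmẽn]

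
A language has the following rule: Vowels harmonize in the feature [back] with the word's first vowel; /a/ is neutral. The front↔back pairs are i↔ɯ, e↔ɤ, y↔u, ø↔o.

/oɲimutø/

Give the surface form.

/i/ harmonizes with /o/ ([+back]) → [ɯ]
/ø/ harmonizes with /o/ ([+back]) → [o]

[oɲɯmuto]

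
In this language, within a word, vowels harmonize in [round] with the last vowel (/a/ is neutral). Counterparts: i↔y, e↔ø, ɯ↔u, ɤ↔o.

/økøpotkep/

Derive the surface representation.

[ekepɤtkep]

/ø/ harmonizes with /e/ ([-round]) → [e]
/ø/ harmonizes with /e/ ([-round]) → [e]
/o/ harmonizes with /e/ ([-round]) → [ɤ]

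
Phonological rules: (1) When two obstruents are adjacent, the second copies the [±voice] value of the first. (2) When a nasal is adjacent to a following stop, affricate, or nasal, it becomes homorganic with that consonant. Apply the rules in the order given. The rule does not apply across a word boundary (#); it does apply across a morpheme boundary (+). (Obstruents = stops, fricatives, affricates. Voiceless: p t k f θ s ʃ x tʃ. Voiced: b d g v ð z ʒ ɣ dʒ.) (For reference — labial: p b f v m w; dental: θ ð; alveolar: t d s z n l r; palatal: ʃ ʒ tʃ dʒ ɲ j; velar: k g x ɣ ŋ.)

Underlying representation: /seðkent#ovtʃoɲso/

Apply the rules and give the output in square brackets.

[seðgent#ovdʒoɲso]

Rule 1: /k/ after /ð/ (voiced) → [g]
Rule 1: /tʃ/ after /v/ (voiced) → [dʒ]
After rule 1: seðgent#ovdʒoɲso
Rule 2: no segment meets the rule's conditions; no change.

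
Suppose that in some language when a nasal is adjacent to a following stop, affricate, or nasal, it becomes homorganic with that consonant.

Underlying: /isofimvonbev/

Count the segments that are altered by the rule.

1

/n/ before /b/ (labial) → [m]
1 segment changes.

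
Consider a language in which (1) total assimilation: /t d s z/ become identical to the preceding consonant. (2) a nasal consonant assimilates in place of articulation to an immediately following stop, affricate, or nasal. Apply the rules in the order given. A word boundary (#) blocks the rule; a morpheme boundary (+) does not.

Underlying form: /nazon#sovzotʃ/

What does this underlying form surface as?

[nazon#sovvotʃ]

Rule 1: /z/ after /v/ → [v] (total assimilation)
After rule 1: nazon#sovvotʃ
Rule 2: no segment meets the rule's conditions; no change.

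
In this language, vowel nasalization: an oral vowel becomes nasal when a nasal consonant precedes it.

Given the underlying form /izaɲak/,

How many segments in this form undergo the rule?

1

/a/ after nasal /ɲ/ → [ã]
1 segment changes.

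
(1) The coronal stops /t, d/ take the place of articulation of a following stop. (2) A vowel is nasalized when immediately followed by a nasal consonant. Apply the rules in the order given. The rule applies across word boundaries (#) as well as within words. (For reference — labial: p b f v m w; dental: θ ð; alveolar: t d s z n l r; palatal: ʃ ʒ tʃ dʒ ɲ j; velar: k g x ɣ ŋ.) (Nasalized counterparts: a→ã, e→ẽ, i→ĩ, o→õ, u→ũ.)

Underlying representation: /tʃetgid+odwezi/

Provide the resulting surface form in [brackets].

Rule 1: /t/ before /g/ (velar) → [k]
After rule 1: tʃekgid+odwezi
Rule 2: no segment meets the rule's conditions; no change.

[tʃekgid+odwezi]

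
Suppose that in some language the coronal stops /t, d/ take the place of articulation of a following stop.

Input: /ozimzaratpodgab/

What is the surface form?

/t/ before /p/ (labial) → [p]
/d/ before /g/ (velar) → [g]

[ozimzarappoggab]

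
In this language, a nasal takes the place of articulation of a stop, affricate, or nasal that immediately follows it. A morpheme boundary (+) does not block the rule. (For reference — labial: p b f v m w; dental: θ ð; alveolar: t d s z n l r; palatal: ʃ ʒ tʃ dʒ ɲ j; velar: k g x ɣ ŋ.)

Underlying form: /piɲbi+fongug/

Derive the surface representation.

/ɲ/ before /b/ (labial) → [m]
/n/ before /g/ (velar) → [ŋ]

[pimbi+foŋgug]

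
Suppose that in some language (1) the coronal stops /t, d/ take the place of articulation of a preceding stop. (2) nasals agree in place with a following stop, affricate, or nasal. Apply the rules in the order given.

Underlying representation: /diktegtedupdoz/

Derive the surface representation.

Rule 1: /t/ after /k/ (velar) → [k]
Rule 1: /t/ after /g/ (velar) → [k]
Rule 1: /d/ after /p/ (labial) → [b]
After rule 1: dikkegkedupboz
Rule 2: no segment meets the rule's conditions; no change.

[dikkegkedupboz]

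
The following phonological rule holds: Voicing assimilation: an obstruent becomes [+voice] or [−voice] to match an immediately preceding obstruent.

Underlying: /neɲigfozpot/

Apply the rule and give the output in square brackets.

/f/ after /g/ (voiced) → [v]
/p/ after /z/ (voiced) → [b]

[neɲigvozbot]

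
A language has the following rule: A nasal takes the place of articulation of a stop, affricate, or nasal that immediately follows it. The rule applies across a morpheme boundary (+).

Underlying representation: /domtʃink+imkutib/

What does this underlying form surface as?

/m/ before /tʃ/ (palatal) → [ɲ]
/n/ before /k/ (velar) → [ŋ]
/m/ before /k/ (velar) → [ŋ]

[doɲtʃiŋk+iŋkutib]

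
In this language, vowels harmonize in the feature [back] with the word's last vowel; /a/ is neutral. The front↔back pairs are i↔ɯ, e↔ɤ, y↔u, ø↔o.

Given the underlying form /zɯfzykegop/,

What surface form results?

/y/ harmonizes with /o/ ([+back]) → [u]
/e/ harmonizes with /o/ ([+back]) → [ɤ]

[zɯfzukɤgop]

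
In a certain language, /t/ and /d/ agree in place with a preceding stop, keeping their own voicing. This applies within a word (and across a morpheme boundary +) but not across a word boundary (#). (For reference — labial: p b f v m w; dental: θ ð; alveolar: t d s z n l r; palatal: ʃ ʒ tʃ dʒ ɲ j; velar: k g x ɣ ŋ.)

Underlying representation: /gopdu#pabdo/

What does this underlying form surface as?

/d/ after /p/ (labial) → [b]
/d/ after /b/ (labial) → [b]

[gopbu#pabbo]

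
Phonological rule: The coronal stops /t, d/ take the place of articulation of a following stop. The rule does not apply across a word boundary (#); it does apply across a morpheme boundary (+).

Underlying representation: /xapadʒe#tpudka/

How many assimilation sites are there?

2

/t/ before /p/ (labial) → [p]
/d/ before /k/ (velar) → [g]
2 segments change.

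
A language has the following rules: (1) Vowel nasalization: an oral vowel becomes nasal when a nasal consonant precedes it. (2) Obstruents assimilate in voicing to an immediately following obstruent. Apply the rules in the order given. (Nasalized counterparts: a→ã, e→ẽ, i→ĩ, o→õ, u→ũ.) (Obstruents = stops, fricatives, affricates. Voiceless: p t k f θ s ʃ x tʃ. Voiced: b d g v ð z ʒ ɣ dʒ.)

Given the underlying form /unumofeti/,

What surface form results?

Rule 1: /u/ after nasal /n/ → [ũ]
Rule 1: /o/ after nasal /m/ → [õ]
After rule 1: unũmõfeti
Rule 2: no segment meets the rule's conditions; no change.

[unũmõfeti]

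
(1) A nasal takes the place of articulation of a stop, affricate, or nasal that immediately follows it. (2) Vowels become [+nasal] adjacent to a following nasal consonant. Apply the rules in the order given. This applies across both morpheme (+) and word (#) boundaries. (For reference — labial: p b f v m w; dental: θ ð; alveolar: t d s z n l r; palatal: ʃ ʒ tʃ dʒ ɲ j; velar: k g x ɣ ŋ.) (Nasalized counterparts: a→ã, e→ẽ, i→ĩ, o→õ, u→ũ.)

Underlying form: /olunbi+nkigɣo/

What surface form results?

Rule 1: /n/ before /b/ (labial) → [m]
Rule 1: /n/ before /k/ (velar) → [ŋ]
After rule 1: olumbi+ŋkigɣo
Rule 2: /u/ before nasal /m/ → [ũ]
Rule 2: /i/ before nasal /ŋ/ → [ĩ]

[olũmbĩ+ŋkigɣo]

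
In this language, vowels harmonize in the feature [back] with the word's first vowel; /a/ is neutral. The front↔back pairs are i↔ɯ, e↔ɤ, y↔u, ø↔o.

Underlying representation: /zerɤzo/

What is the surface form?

[zerezø]

/ɤ/ harmonizes with /e/ ([-back]) → [e]
/o/ harmonizes with /e/ ([-back]) → [ø]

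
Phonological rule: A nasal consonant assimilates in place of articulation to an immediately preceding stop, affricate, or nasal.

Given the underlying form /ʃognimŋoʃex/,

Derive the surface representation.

/n/ after /g/ (velar) → [ŋ]
/ŋ/ after /m/ (labial) → [m]

[ʃogŋimmoʃex]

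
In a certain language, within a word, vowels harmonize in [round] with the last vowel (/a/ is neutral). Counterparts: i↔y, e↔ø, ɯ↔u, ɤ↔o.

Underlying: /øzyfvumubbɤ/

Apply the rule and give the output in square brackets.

[ezifvɯmɯbbɤ]

/ø/ harmonizes with /ɤ/ ([-round]) → [e]
/y/ harmonizes with /ɤ/ ([-round]) → [i]
/u/ harmonizes with /ɤ/ ([-round]) → [ɯ]
/u/ harmonizes with /ɤ/ ([-round]) → [ɯ]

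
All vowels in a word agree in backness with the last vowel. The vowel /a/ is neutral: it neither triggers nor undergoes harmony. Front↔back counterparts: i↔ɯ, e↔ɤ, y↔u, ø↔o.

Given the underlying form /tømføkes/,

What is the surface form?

no segment meets the rule's conditions; no change.

[tømføkes]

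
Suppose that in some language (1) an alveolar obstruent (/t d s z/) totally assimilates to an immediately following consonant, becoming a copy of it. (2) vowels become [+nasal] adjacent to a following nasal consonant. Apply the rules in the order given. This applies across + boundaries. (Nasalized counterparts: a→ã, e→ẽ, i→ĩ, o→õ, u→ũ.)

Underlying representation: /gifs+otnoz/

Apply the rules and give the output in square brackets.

[gifs+õnnoz]

Rule 1: /t/ before /n/ → [n] (total assimilation)
After rule 1: gifs+onnoz
Rule 2: /o/ before nasal /n/ → [õ]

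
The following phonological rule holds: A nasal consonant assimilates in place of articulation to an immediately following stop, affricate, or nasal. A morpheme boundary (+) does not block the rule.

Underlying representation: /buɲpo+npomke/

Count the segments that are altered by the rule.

3

/ɲ/ before /p/ (labial) → [m]
/n/ before /p/ (labial) → [m]
/m/ before /k/ (velar) → [ŋ]
3 segments change.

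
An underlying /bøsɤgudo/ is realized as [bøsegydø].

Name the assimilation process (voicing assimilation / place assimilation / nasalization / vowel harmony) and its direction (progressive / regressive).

vowel harmony, progressive

/ɤ/→[e] /u/→[y] /o/→[ø].
Vowels agree with the first vowel, so the harmony is progressive.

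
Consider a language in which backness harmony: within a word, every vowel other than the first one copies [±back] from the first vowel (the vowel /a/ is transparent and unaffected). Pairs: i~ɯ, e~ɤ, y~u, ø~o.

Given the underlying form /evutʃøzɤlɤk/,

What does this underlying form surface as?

/u/ harmonizes with /e/ ([-back]) → [y]
/ɤ/ harmonizes with /e/ ([-back]) → [e]
/ɤ/ harmonizes with /e/ ([-back]) → [e]

[evytʃøzelek]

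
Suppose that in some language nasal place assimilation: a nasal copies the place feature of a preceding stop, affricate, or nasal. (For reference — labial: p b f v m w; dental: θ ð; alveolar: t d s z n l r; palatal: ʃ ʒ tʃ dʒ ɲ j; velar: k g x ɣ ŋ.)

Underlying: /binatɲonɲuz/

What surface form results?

[binatnonnuz]

/ɲ/ after /t/ (alveolar) → [n]
/ɲ/ after /n/ (alveolar) → [n]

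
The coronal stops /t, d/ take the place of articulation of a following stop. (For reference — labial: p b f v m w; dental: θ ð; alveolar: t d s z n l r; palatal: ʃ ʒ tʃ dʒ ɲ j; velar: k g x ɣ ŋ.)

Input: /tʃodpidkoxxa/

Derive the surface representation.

/d/ before /p/ (labial) → [b]
/d/ before /k/ (velar) → [g]

[tʃobpigkoxxa]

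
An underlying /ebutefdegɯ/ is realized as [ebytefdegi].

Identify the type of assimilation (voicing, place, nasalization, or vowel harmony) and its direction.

vowel harmony, progressive

/u/→[y] /ɯ/→[i].
Vowels agree with the first vowel, so the harmony is progressive.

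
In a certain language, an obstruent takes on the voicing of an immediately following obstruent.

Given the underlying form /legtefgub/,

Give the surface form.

[lektevgub]

/g/ before /t/ (voiceless) → [k]
/f/ before /g/ (voiced) → [v]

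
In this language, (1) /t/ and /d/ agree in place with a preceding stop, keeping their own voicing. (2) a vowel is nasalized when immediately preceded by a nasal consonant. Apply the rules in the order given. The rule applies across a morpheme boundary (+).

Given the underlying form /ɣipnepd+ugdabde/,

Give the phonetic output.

[ɣipnẽpb+uggabbe]

Rule 1: /d/ after /p/ (labial) → [b]
Rule 1: /d/ after /g/ (velar) → [g]
Rule 1: /d/ after /b/ (labial) → [b]
After rule 1: ɣipnepb+uggabbe
Rule 2: /e/ after nasal /n/ → [ẽ]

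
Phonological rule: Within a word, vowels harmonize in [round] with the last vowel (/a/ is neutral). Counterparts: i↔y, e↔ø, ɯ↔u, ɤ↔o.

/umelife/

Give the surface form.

/u/ harmonizes with /e/ ([-round]) → [ɯ]

[ɯmelife]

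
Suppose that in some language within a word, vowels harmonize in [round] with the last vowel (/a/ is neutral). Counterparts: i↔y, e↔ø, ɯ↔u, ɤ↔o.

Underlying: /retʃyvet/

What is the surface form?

/y/ harmonizes with /e/ ([-round]) → [i]

[retʃivet]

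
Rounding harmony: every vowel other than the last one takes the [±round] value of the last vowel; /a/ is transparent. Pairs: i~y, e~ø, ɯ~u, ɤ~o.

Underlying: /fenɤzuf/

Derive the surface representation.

/e/ harmonizes with /u/ ([+round]) → [ø]
/ɤ/ harmonizes with /u/ ([+round]) → [o]

[fønozuf]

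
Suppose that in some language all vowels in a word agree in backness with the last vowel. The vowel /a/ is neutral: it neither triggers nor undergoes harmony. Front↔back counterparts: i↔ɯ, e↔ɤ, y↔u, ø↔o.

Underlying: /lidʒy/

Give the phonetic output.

no segment meets the rule's conditions; no change.

[lidʒy]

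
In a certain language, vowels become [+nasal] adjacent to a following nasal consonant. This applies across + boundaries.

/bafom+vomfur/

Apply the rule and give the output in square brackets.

/o/ before nasal /m/ → [õ]
/o/ before nasal /m/ → [õ]

[bafõm+võmfur]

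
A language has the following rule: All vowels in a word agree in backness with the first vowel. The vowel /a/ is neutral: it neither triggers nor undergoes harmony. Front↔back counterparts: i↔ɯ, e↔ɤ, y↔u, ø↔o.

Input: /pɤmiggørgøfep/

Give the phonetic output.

/i/ harmonizes with /ɤ/ ([+back]) → [ɯ]
/ø/ harmonizes with /ɤ/ ([+back]) → [o]
/ø/ harmonizes with /ɤ/ ([+back]) → [o]
/e/ harmonizes with /ɤ/ ([+back]) → [ɤ]

[pɤmɯggorgofɤp]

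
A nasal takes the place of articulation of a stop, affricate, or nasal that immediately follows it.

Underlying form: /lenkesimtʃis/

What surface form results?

/n/ before /k/ (velar) → [ŋ]
/m/ before /tʃ/ (palatal) → [ɲ]

[leŋkesiɲtʃis]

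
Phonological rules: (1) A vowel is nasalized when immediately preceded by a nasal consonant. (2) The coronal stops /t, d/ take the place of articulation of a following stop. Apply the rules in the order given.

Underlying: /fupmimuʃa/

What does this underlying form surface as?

Rule 1: /i/ after nasal /m/ → [ĩ]
Rule 1: /u/ after nasal /m/ → [ũ]
After rule 1: fupmĩmũʃa
Rule 2: no segment meets the rule's conditions; no change.

[fupmĩmũʃa]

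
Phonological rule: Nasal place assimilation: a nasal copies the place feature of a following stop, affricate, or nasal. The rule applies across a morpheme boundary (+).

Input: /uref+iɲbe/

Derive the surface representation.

/ɲ/ before /b/ (labial) → [m]

[uref+imbe]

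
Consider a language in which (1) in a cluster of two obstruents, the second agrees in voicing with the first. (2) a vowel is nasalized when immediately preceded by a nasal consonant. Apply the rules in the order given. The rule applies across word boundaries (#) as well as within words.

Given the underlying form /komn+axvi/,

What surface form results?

[komn+ãxfi]

Rule 1: /v/ after /x/ (voiceless) → [f]
After rule 1: komn+axfi
Rule 2: /a/ after nasal /n/ → [ã]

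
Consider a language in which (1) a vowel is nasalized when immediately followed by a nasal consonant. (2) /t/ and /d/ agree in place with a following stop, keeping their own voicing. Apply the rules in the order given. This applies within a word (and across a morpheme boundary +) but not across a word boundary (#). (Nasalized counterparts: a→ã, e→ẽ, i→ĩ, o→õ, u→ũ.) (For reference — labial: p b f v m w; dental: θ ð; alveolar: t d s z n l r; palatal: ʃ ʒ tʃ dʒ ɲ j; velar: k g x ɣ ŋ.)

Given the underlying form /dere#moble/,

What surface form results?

[dere#moble]

Rule 1: no segment meets the rule's conditions; no change.
After rule 1: dere#moble
Rule 2: no segment meets the rule's conditions; no change.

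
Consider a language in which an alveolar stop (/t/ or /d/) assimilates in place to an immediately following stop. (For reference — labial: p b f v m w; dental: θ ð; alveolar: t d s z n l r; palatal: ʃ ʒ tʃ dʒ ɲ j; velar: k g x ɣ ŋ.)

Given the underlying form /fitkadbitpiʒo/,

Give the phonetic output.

/t/ before /k/ (velar) → [k]
/d/ before /b/ (labial) → [b]
/t/ before /p/ (labial) → [p]

[fikkabbippiʒo]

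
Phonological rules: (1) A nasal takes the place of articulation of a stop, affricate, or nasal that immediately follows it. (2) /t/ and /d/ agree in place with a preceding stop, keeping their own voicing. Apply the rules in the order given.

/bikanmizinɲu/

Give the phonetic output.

[bikammiziɲɲu]

Rule 1: /n/ before /m/ (labial) → [m]
Rule 1: /n/ before /ɲ/ (palatal) → [ɲ]
After rule 1: bikammiziɲɲu
Rule 2: no segment meets the rule's conditions; no change.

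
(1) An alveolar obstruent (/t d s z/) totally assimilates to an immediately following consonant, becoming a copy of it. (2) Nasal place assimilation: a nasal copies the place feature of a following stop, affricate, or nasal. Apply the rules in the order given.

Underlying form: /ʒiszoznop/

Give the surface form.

[ʒizzonnop]

Rule 1: /s/ before /z/ → [z] (total assimilation)
Rule 1: /z/ before /n/ → [n] (total assimilation)
After rule 1: ʒizzonnop
Rule 2: no segment meets the rule's conditions; no change.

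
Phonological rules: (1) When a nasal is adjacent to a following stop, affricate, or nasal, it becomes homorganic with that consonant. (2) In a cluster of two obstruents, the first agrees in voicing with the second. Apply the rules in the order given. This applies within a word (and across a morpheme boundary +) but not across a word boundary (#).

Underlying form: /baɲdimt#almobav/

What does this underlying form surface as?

[bandint#almobav]

Rule 1: /ɲ/ before /d/ (alveolar) → [n]
Rule 1: /m/ before /t/ (alveolar) → [n]
After rule 1: bandint#almobav
Rule 2: no segment meets the rule's conditions; no change.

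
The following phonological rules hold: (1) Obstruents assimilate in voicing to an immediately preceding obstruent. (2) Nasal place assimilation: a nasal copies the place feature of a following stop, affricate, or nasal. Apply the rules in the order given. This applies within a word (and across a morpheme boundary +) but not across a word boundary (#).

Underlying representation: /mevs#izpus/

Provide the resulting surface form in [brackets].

[mevz#izbus]

Rule 1: /s/ after /v/ (voiced) → [z]
Rule 1: /p/ after /z/ (voiced) → [b]
After rule 1: mevz#izbus
Rule 2: no segment meets the rule's conditions; no change.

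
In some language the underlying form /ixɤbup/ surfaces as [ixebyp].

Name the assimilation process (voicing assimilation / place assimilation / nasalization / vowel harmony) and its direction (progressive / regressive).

vowel harmony, progressive

/ɤ/→[e] /u/→[y].
Vowels agree with the first vowel, so the harmony is progressive.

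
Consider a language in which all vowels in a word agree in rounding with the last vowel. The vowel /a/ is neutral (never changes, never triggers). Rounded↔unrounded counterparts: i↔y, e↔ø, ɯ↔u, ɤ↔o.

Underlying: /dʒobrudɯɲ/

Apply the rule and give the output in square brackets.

[dʒɤbrɯdɯɲ]

/o/ harmonizes with /ɯ/ ([-round]) → [ɤ]
/u/ harmonizes with /ɯ/ ([-round]) → [ɯ]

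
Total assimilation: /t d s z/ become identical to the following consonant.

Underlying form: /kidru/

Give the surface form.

/d/ before /r/ → [r] (total assimilation)

[kirru]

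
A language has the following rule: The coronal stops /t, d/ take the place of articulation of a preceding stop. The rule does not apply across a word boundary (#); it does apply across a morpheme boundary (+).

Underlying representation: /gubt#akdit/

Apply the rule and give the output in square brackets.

[gubp#akgit]

/t/ after /b/ (labial) → [p]
/d/ after /k/ (velar) → [g]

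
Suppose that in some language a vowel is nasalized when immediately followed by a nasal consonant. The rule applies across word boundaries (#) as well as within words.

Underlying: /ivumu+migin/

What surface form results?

[ivũmũ+migĩn]

/u/ before nasal /m/ → [ũ]
/u/ before nasal /m/ → [ũ]
/i/ before nasal /n/ → [ĩ]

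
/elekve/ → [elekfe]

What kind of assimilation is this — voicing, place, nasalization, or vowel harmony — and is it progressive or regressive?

voicing assimilation, progressive

/v/→[f].
Each target copies a feature from the preceding segment, so the direction is progressive.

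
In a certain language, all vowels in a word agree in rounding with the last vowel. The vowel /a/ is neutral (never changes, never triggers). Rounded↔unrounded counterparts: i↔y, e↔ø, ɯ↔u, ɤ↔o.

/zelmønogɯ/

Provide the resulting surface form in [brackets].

[zelmenɤgɯ]

/ø/ harmonizes with /ɯ/ ([-round]) → [e]
/o/ harmonizes with /ɯ/ ([-round]) → [ɤ]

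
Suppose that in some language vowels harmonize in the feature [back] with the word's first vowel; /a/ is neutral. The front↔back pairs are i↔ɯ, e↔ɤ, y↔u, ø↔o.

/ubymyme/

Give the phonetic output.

/y/ harmonizes with /u/ ([+back]) → [u]
/y/ harmonizes with /u/ ([+back]) → [u]
/e/ harmonizes with /u/ ([+back]) → [ɤ]

[ubumumɤ]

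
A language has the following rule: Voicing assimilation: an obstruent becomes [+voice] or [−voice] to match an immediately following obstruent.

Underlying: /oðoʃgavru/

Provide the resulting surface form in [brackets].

[oðoʒgavru]

/ʃ/ before /g/ (voiced) → [ʒ]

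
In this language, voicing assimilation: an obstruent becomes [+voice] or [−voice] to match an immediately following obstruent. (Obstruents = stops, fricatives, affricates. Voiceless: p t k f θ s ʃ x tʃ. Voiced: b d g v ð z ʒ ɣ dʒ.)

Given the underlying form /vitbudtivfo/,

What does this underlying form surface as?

[vidbuttiffo]

/t/ before /b/ (voiced) → [d]
/d/ before /t/ (voiceless) → [t]
/v/ before /f/ (voiceless) → [f]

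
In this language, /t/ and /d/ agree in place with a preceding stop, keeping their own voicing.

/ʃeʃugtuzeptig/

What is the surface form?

[ʃeʃugkuzeppig]

/t/ after /g/ (velar) → [k]
/t/ after /p/ (labial) → [p]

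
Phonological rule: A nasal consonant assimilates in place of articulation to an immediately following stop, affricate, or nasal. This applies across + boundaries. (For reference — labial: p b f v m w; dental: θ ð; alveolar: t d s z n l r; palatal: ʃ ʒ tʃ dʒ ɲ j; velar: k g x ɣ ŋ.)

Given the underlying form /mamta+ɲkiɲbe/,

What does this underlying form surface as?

/m/ before /t/ (alveolar) → [n]
/ɲ/ before /k/ (velar) → [ŋ]
/ɲ/ before /b/ (labial) → [m]

[manta+ŋkimbe]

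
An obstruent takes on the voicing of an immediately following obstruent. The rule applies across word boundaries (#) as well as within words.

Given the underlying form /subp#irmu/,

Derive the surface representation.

/b/ before /p/ (voiceless) → [p]

[supp#irmu]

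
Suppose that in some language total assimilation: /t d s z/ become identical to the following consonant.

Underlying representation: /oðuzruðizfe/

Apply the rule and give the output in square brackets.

[oðurruðiffe]

/z/ before /r/ → [r] (total assimilation)
/z/ before /f/ → [f] (total assimilation)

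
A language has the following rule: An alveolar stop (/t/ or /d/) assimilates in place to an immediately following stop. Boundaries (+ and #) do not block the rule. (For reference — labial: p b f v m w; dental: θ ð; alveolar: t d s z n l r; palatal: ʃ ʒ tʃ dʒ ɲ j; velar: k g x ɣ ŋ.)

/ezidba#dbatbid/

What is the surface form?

/d/ before /b/ (labial) → [b]
/d/ before /b/ (labial) → [b]
/t/ before /b/ (labial) → [p]

[ezibba#bbapbid]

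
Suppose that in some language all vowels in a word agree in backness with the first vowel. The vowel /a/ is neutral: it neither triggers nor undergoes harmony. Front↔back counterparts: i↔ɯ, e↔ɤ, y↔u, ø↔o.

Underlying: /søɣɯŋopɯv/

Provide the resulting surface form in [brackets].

/ɯ/ harmonizes with /ø/ ([-back]) → [i]
/o/ harmonizes with /ø/ ([-back]) → [ø]
/ɯ/ harmonizes with /ø/ ([-back]) → [i]

[søɣiŋøpiv]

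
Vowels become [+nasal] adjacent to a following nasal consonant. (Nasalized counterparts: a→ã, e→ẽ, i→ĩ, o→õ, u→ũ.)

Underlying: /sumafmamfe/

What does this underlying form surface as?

[sũmafmãmfe]

/u/ before nasal /m/ → [ũ]
/a/ before nasal /m/ → [ã]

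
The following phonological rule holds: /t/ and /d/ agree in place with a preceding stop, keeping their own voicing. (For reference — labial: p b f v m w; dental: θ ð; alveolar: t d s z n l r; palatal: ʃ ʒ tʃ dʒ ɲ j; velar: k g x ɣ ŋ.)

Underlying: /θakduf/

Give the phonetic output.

[θakguf]

/d/ after /k/ (velar) → [g]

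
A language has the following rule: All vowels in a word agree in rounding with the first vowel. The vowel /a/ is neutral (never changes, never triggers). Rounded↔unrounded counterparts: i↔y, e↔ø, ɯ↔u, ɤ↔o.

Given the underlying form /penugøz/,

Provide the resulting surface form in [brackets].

/u/ harmonizes with /e/ ([-round]) → [ɯ]
/ø/ harmonizes with /e/ ([-round]) → [e]

[penɯgez]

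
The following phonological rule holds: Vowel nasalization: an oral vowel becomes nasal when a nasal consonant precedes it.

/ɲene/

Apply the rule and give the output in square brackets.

/e/ after nasal /ɲ/ → [ẽ]
/e/ after nasal /n/ → [ẽ]

[ɲẽnẽ]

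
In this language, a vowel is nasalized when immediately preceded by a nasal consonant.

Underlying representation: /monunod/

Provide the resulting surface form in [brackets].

[mõnũnõd]

/o/ after nasal /m/ → [õ]
/u/ after nasal /n/ → [ũ]
/o/ after nasal /n/ → [õ]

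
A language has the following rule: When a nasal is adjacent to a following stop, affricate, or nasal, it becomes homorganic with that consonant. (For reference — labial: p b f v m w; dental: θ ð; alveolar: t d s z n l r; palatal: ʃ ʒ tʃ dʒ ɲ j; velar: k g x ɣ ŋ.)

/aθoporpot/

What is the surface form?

no segment meets the rule's conditions; no change.

[aθoporpot]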